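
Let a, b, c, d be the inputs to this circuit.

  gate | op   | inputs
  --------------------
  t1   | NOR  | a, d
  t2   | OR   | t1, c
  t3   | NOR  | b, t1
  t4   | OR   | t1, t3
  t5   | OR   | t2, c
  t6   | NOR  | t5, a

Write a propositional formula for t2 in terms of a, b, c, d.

t1 = a NOR d
t2 = t1 OR c = (a NOR d) OR c

(a NOR d) OR c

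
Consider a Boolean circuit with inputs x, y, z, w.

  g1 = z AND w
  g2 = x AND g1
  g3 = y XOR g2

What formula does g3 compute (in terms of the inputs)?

g1 = z AND w
g2 = x AND g1 = x AND (z AND w)
g3 = y XOR g2 = y XOR (x AND (z AND w))

y XOR (x AND (z AND w))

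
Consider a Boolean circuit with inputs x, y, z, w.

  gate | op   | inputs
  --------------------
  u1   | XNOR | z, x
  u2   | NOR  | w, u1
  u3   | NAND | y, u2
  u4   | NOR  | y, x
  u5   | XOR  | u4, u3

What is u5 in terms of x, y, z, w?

u1 = z XNOR x
u2 = w NOR u1 = w NOR (z XNOR x)
u3 = y NAND u2 = y NAND (w NOR (z XNOR x))
u4 = y NOR x
u5 = u4 XOR u3 = (y NOR x) XOR (y NAND (w NOR (z XNOR x)))

(y NOR x) XOR (y NAND (w NOR (z XNOR x)))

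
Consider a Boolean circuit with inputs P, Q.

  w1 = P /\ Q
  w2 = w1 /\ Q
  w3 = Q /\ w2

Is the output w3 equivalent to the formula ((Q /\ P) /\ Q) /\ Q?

w1 = P /\ Q
w2 = w1 /\ Q = (P /\ Q) /\ Q
w3 = Q /\ w2 = Q /\ ((P /\ Q) /\ Q)
At P=0, Q=0: circuit gives 0, formula gives 0.
At P=1, Q=1: circuit gives 1, formula gives 1.
Agrees on all 4 inputs.

Yes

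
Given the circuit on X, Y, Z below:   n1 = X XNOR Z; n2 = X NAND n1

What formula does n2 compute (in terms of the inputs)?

X NAND (X XNOR Z)

n1 = X XNOR Z
n2 = X NAND n1 = X NAND (X XNOR Z)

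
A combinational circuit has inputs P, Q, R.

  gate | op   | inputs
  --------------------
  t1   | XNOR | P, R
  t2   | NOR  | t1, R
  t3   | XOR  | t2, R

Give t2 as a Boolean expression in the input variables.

t1 = P XNOR R
t2 = t1 NOR R = (P XNOR R) NOR R

(P XNOR R) NOR R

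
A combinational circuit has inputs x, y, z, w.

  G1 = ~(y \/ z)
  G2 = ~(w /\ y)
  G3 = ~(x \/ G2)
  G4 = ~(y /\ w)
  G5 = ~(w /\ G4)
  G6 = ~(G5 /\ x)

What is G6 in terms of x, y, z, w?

~((~(w /\ (~(y /\ w)))) /\ x)

G4 = ~(y /\ w)
G5 = ~(w /\ G4) = ~(w /\ (~(y /\ w)))
G6 = ~(G5 /\ x) = ~((~(w /\ (~(y /\ w)))) /\ x)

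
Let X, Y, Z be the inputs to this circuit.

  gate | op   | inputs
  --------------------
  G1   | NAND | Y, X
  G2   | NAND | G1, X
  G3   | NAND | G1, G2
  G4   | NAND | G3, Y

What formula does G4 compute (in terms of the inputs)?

((Y NAND X) NAND ((Y NAND X) NAND X)) NAND Y

G1 = Y NAND X
G2 = G1 NAND X = (Y NAND X) NAND X
G3 = G1 NAND G2 = (Y NAND X) NAND ((Y NAND X) NAND X)
G4 = G3 NAND Y = ((Y NAND X) NAND ((Y NAND X) NAND X)) NAND Y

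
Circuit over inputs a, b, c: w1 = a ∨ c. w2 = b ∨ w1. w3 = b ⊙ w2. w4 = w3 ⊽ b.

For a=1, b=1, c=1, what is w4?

w1 = 1 ∨ 1 = 1
w2 = 1 ∨ 1 = 1
w3 = 1 ⊙ 1 = 1
w4 = 1 ⊽ 1 = 0

0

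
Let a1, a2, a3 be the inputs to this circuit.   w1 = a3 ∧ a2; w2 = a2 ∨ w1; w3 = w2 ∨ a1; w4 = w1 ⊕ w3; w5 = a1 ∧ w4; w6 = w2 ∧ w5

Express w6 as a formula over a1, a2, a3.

w1 = a3 ∧ a2
w2 = a2 ∨ w1 = a2 ∨ (a3 ∧ a2)
w3 = w2 ∨ a1 = (a2 ∨ (a3 ∧ a2)) ∨ a1
w4 = w1 ⊕ w3 = (a3 ∧ a2) ⊕ ((a2 ∨ (a3 ∧ a2)) ∨ a1)
w5 = a1 ∧ w4 = a1 ∧ ((a3 ∧ a2) ⊕ ((a2 ∨ (a3 ∧ a2)) ∨ a1))
w6 = w2 ∧ w5 = (a2 ∨ (a3 ∧ a2)) ∧ (a1 ∧ ((a3 ∧ a2) ⊕ ((a2 ∨ (a3 ∧ a2)) ∨ a1)))

(a2 ∨ (a3 ∧ a2)) ∧ (a1 ∧ ((a3 ∧ a2) ⊕ ((a2 ∨ (a3 ∧ a2)) ∨ a1)))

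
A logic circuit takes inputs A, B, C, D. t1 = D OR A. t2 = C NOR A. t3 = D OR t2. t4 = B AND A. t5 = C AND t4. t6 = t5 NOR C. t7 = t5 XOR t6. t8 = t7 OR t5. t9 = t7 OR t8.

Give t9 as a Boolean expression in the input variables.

t4 = B AND A
t5 = C AND t4 = C AND (B AND A)
t6 = t5 NOR C = (C AND (B AND A)) NOR C
t7 = t5 XOR t6 = (C AND (B AND A)) XOR ((C AND (B AND A)) NOR C)
t8 = t7 OR t5 = ((C AND (B AND A)) XOR ((C AND (B AND A)) NOR C)) OR (C AND (B AND A))
t9 = t7 OR t8 = ((C AND (B AND A)) XOR ((C AND (B AND A)) NOR C)) OR (((C AND (B AND A)) XOR ((C AND (B AND A)) NOR C)) OR (C AND (B AND A)))

((C AND (B AND A)) XOR ((C AND (B AND A)) NOR C)) OR (((C AND (B AND A)) XOR ((C AND (B AND A)) NOR C)) OR (C AND (B AND A)))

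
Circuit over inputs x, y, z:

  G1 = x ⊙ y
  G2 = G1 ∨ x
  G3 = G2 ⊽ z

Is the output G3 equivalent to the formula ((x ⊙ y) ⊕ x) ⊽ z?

G1 = x ⊙ y
G2 = G1 ∨ x = (x ⊙ y) ∨ x
G3 = G2 ⊽ z = ((x ⊙ y) ∨ x) ⊽ z
At x=1, y=1, z=0: circuit gives 0, formula gives 1.

No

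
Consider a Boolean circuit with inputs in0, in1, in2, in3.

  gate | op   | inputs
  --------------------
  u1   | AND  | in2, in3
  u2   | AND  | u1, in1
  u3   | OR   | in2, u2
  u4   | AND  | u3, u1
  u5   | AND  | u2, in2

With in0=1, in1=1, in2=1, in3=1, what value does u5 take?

u1 = 1 AND 1 = 1
u2 = 1 AND 1 = 1
u5 = 1 AND 1 = 1

1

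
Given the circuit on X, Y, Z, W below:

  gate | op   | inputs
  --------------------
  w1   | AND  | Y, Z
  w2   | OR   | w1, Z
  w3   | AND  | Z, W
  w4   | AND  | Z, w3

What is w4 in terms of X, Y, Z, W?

w3 = Z AND W
w4 = Z AND w3 = Z AND (Z AND W)

Z AND (Z AND W)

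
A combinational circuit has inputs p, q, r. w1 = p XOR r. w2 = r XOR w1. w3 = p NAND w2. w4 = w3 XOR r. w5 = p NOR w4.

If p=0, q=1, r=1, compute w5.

1

w1 = 0 XOR 1 = 1
w2 = 1 XOR 1 = 0
w3 = 0 NAND 0 = 1
w4 = 1 XOR 1 = 0
w5 = 0 NOR 0 = 1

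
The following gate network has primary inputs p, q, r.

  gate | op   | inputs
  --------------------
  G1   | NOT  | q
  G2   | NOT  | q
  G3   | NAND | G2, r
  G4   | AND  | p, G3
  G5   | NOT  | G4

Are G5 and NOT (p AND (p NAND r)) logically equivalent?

G2 = NOT q
G3 = G2 NAND r = NOT q NAND r
G4 = p AND G3 = p AND (NOT q NAND r)
G5 = NOT G4 = NOT (p AND (NOT q NAND r))
At p=1, q=1, r=1: circuit gives 0, formula gives 1.

No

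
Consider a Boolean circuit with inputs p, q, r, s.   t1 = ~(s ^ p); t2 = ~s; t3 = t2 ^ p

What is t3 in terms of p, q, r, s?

~s ^ p

t2 = ~s
t3 = t2 ^ p = ~s ^ p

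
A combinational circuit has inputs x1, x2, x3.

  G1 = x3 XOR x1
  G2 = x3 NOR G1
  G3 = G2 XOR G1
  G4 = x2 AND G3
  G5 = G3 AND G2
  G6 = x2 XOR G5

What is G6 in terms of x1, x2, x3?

x2 XOR (((x3 NOR (x3 XOR x1)) XOR (x3 XOR x1)) AND (x3 NOR (x3 XOR x1)))

G1 = x3 XOR x1
G2 = x3 NOR G1 = x3 NOR (x3 XOR x1)
G3 = G2 XOR G1 = (x3 NOR (x3 XOR x1)) XOR (x3 XOR x1)
G5 = G3 AND G2 = ((x3 NOR (x3 XOR x1)) XOR (x3 XOR x1)) AND (x3 NOR (x3 XOR x1))
G6 = x2 XOR G5 = x2 XOR (((x3 NOR (x3 XOR x1)) XOR (x3 XOR x1)) AND (x3 NOR (x3 XOR x1)))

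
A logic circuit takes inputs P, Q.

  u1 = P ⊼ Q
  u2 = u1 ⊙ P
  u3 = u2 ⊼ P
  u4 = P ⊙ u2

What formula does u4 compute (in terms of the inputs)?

u1 = P ⊼ Q
u2 = u1 ⊙ P = (P ⊼ Q) ⊙ P
u4 = P ⊙ u2 = P ⊙ ((P ⊼ Q) ⊙ P)

P ⊙ ((P ⊼ Q) ⊙ P)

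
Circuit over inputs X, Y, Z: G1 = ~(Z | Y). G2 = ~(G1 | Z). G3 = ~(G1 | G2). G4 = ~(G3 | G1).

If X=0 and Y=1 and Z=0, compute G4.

G1 = ~(0 | 1) = 0
G2 = ~(0 | 0) = 1
G3 = ~(0 | 1) = 0
G4 = ~(0 | 0) = 1

1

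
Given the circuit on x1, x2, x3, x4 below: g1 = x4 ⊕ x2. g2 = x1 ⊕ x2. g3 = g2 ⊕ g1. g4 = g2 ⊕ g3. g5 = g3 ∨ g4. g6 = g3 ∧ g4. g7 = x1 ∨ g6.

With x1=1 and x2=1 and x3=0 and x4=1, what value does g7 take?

1

g1 = 1 ⊕ 1 = 0
g2 = 1 ⊕ 1 = 0
g3 = 0 ⊕ 0 = 0
g4 = 0 ⊕ 0 = 0
g6 = 0 ∧ 0 = 0
g7 = 1 ∨ 0 = 1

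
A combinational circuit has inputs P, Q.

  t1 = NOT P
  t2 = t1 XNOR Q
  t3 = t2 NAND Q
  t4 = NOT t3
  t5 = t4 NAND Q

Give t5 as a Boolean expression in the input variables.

t1 = NOT P
t2 = t1 XNOR Q = NOT P XNOR Q
t3 = t2 NAND Q = (NOT P XNOR Q) NAND Q
t4 = NOT t3 = NOT ((NOT P XNOR Q) NAND Q)
t5 = t4 NAND Q = NOT ((NOT P XNOR Q) NAND Q) NAND Q

NOT ((NOT P XNOR Q) NAND Q) NAND Q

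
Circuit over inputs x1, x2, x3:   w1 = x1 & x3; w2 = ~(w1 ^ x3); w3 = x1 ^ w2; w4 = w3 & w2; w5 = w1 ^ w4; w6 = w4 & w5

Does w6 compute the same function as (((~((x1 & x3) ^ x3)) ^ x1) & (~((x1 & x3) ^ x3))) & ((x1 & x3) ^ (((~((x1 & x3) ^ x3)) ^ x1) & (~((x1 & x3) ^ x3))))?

Yes

w1 = x1 & x3
w2 = ~(w1 ^ x3) = ~((x1 & x3) ^ x3)
w3 = x1 ^ w2 = x1 ^ (~((x1 & x3) ^ x3))
w4 = w3 & w2 = (x1 ^ (~((x1 & x3) ^ x3))) & (~((x1 & x3) ^ x3))
w5 = w1 ^ w4 = (x1 & x3) ^ ((x1 ^ (~((x1 & x3) ^ x3))) & (~((x1 & x3) ^ x3)))
w6 = w4 & w5 = ((x1 ^ (~((x1 & x3) ^ x3))) & (~((x1 & x3) ^ x3))) & ((x1 & x3) ^ ((x1 ^ (~((x1 & x3) ^ x3))) & (~((x1 & x3) ^ x3))))
At x1=0, x2=0, x3=1: circuit gives 0, formula gives 0.
At x1=0, x2=0, x3=0: circuit gives 1, formula gives 1.
Agrees on all 8 inputs.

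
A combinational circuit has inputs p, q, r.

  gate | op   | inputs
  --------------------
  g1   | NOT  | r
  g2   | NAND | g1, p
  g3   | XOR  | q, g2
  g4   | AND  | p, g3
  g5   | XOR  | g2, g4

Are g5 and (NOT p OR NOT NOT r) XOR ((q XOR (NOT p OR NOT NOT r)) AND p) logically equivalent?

g1 = NOT r
g2 = g1 NAND p = NOT r NAND p
g3 = q XOR g2 = q XOR (NOT r NAND p)
g4 = p AND g3 = p AND (q XOR (NOT r NAND p))
g5 = g2 XOR g4 = (NOT r NAND p) XOR (p AND (q XOR (NOT r NAND p)))
At p=1, q=0, r=0: circuit gives 0, formula gives 0.
At p=0, q=0, r=0: circuit gives 1, formula gives 1.
Agrees on all 8 inputs.

Yes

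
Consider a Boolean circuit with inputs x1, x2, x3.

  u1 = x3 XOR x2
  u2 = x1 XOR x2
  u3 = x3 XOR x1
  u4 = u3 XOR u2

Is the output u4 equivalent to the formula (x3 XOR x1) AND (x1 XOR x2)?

No

u2 = x1 XOR x2
u3 = x3 XOR x1
u4 = u3 XOR u2 = (x3 XOR x1) XOR (x1 XOR x2)
At x1=0, x2=0, x3=1: circuit gives 1, formula gives 0.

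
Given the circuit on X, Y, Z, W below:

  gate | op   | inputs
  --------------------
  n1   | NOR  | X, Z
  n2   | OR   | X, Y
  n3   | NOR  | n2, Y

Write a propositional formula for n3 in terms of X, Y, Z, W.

n2 = X OR Y
n3 = n2 NOR Y = (X OR Y) NOR Y

(X OR Y) NOR Y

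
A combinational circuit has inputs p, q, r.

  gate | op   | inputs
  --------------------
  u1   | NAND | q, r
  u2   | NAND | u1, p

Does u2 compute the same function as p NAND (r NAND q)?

Yes

u1 = q NAND r
u2 = u1 NAND p = (q NAND r) NAND p
At p=1, q=0, r=0: circuit gives 0, formula gives 0.
At p=0, q=0, r=0: circuit gives 1, formula gives 1.
Agrees on all 8 inputs.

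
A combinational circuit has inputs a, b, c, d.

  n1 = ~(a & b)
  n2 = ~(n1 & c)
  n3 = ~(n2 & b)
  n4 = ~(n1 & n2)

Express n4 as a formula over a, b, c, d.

~((~(a & b)) & (~((~(a & b)) & c)))

n1 = ~(a & b)
n2 = ~(n1 & c) = ~((~(a & b)) & c)
n4 = ~(n1 & n2) = ~((~(a & b)) & (~((~(a & b)) & c)))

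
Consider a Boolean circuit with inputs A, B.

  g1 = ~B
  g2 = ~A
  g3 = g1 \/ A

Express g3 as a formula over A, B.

g1 = ~B
g3 = g1 \/ A = ~B \/ A

~B \/ A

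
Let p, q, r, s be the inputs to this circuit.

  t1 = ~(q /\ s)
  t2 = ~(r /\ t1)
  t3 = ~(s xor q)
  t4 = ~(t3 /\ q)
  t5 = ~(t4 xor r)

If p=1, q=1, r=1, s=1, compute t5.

t3 = ~(1 xor 1) = 1
t4 = ~(1 /\ 1) = 0
t5 = ~(0 xor 1) = 0

0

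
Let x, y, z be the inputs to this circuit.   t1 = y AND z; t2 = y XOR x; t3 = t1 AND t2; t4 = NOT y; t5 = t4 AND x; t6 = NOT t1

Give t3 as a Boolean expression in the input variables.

t1 = y AND z
t2 = y XOR x
t3 = t1 AND t2 = (y AND z) AND (y XOR x)

(y AND z) AND (y XOR x)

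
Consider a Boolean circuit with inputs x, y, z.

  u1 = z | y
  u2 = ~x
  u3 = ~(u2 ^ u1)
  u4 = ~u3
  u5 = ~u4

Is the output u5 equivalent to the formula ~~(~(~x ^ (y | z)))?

u1 = z | y
u2 = ~x
u3 = ~(u2 ^ u1) = ~(~x ^ (z | y))
u4 = ~u3 = ~(~(~x ^ (z | y)))
u5 = ~u4 = ~~(~(~x ^ (z | y)))
At x=0, y=0, z=0: circuit gives 0, formula gives 0.
At x=0, y=0, z=1: circuit gives 1, formula gives 1.
Agrees on all 8 inputs.

Yes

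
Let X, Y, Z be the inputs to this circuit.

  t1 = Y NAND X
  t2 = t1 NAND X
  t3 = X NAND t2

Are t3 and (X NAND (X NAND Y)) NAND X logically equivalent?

t1 = Y NAND X
t2 = t1 NAND X = (Y NAND X) NAND X
t3 = X NAND t2 = X NAND ((Y NAND X) NAND X)
At X=1, Y=1, Z=0: circuit gives 0, formula gives 0.
At X=0, Y=0, Z=0: circuit gives 1, formula gives 1.
Agrees on all 8 inputs.

Yes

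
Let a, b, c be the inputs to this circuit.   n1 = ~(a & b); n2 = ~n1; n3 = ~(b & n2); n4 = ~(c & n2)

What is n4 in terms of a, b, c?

~(c & ~(~(a & b)))

n1 = ~(a & b)
n2 = ~n1 = ~(~(a & b))
n4 = ~(c & n2) = ~(c & ~(~(a & b)))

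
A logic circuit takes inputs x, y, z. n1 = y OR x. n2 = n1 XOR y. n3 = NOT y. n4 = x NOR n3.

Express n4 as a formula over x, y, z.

n3 = NOT y
n4 = x NOR n3 = x NOR NOT y

x NOR NOT y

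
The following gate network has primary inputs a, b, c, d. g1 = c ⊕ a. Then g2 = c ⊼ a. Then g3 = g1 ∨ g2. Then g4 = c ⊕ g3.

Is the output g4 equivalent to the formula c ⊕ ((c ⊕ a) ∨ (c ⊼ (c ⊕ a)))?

No

g1 = c ⊕ a
g2 = c ⊼ a
g3 = g1 ∨ g2 = (c ⊕ a) ∨ (c ⊼ a)
g4 = c ⊕ g3 = c ⊕ ((c ⊕ a) ∨ (c ⊼ a))
At a=1, b=0, c=1, d=0: circuit gives 1, formula gives 0.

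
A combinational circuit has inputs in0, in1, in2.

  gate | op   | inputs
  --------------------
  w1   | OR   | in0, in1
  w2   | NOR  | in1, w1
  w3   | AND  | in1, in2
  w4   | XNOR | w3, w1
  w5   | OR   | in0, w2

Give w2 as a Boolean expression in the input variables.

in1 NOR (in0 OR in1)

w1 = in0 OR in1
w2 = in1 NOR w1 = in1 NOR (in0 OR in1)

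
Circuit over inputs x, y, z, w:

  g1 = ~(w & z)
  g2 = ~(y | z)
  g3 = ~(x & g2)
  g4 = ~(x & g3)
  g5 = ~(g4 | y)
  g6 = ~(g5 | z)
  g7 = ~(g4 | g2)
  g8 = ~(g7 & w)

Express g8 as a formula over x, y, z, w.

g2 = ~(y | z)
g3 = ~(x & g2) = ~(x & (~(y | z)))
g4 = ~(x & g3) = ~(x & (~(x & (~(y | z)))))
g7 = ~(g4 | g2) = ~((~(x & (~(x & (~(y | z)))))) | (~(y | z)))
g8 = ~(g7 & w) = ~((~((~(x & (~(x & (~(y | z)))))) | (~(y | z)))) & w)

~((~((~(x & (~(x & (~(y | z)))))) | (~(y | z)))) & w)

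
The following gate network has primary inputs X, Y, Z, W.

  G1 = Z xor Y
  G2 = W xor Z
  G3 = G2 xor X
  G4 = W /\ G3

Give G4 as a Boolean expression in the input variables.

G2 = W xor Z
G3 = G2 xor X = (W xor Z) xor X
G4 = W /\ G3 = W /\ ((W xor Z) xor X)

W /\ ((W xor Z) xor X)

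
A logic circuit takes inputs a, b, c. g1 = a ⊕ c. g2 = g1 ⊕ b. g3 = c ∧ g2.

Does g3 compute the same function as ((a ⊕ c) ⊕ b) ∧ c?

Yes

g1 = a ⊕ c
g2 = g1 ⊕ b = (a ⊕ c) ⊕ b
g3 = c ∧ g2 = c ∧ ((a ⊕ c) ⊕ b)
At a=0, b=0, c=0: circuit gives 0, formula gives 0.
At a=0, b=0, c=1: circuit gives 1, formula gives 1.
Agrees on all 8 inputs.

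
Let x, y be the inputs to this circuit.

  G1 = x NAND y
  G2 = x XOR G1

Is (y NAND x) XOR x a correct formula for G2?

G1 = x NAND y
G2 = x XOR G1 = x XOR (x NAND y)
At x=1, y=0: circuit gives 0, formula gives 0.
At x=0, y=0: circuit gives 1, formula gives 1.
Agrees on all 4 inputs.

Yes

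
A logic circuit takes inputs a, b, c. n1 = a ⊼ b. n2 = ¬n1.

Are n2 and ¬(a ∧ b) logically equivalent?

No

n1 = a ⊼ b
n2 = ¬n1 = ¬(a ⊼ b)
At a=0, b=0, c=0: circuit gives 0, formula gives 1.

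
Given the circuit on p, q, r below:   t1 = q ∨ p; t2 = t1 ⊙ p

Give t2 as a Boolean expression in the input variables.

(q ∨ p) ⊙ p

t1 = q ∨ p
t2 = t1 ⊙ p = (q ∨ p) ⊙ p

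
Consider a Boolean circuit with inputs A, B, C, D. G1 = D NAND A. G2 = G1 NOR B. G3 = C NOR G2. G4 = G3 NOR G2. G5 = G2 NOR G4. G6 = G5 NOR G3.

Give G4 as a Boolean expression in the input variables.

G1 = D NAND A
G2 = G1 NOR B = (D NAND A) NOR B
G3 = C NOR G2 = C NOR ((D NAND A) NOR B)
G4 = G3 NOR G2 = (C NOR ((D NAND A) NOR B)) NOR ((D NAND A) NOR B)

(C NOR ((D NAND A) NOR B)) NOR ((D NAND A) NOR B)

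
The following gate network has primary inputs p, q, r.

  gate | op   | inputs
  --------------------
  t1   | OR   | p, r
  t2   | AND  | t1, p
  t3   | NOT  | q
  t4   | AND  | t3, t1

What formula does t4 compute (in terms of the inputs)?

t1 = p OR r
t3 = NOT q
t4 = t3 AND t1 = NOT q AND (p OR r)

NOT q AND (p OR r)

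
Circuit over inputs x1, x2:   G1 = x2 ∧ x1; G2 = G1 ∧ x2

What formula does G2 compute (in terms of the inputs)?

G1 = x2 ∧ x1
G2 = G1 ∧ x2 = (x2 ∧ x1) ∧ x2

(x2 ∧ x1) ∧ x2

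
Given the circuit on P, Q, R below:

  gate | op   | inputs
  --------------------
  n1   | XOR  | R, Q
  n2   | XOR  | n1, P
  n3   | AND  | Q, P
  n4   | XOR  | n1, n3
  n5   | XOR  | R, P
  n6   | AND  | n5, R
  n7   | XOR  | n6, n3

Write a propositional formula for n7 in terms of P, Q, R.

((R XOR P) AND R) XOR (Q AND P)

n3 = Q AND P
n5 = R XOR P
n6 = n5 AND R = (R XOR P) AND R
n7 = n6 XOR n3 = ((R XOR P) AND R) XOR (Q AND P)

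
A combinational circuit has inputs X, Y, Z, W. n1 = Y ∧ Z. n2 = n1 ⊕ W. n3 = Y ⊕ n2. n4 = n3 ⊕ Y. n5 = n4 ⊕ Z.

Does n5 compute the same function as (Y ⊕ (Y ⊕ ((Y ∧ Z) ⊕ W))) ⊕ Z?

Yes

n1 = Y ∧ Z
n2 = n1 ⊕ W = (Y ∧ Z) ⊕ W
n3 = Y ⊕ n2 = Y ⊕ ((Y ∧ Z) ⊕ W)
n4 = n3 ⊕ Y = (Y ⊕ ((Y ∧ Z) ⊕ W)) ⊕ Y
n5 = n4 ⊕ Z = ((Y ⊕ ((Y ∧ Z) ⊕ W)) ⊕ Y) ⊕ Z
At X=0, Y=0, Z=0, W=0: circuit gives 0, formula gives 0.
At X=0, Y=0, Z=0, W=1: circuit gives 1, formula gives 1.
Agrees on all 16 inputs.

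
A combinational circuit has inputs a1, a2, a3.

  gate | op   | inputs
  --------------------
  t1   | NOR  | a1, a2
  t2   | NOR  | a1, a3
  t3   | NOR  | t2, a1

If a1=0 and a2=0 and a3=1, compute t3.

t2 = 0 NOR 1 = 0
t3 = 0 NOR 0 = 1

1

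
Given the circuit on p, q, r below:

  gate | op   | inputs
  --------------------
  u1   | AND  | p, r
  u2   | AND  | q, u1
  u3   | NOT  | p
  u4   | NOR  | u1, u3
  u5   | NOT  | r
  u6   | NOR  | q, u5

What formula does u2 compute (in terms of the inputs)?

q AND (p AND r)

u1 = p AND r
u2 = q AND u1 = q AND (p AND r)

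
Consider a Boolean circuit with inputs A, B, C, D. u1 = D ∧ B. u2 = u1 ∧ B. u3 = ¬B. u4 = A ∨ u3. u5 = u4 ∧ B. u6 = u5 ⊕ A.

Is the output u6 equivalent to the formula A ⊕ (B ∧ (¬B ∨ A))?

Yes

u3 = ¬B
u4 = A ∨ u3 = A ∨ ¬B
u5 = u4 ∧ B = (A ∨ ¬B) ∧ B
u6 = u5 ⊕ A = ((A ∨ ¬B) ∧ B) ⊕ A
At A=0, B=0, C=0, D=0: circuit gives 0, formula gives 0.
At A=1, B=0, C=0, D=0: circuit gives 1, formula gives 1.
Agrees on all 16 inputs.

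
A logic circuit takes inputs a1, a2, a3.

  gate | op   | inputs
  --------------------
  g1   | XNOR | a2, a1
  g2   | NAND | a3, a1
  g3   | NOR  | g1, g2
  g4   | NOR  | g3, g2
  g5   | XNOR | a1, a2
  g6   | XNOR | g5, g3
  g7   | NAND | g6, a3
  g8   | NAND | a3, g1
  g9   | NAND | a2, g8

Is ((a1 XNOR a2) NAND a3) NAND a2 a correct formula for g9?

g1 = a2 XNOR a1
g8 = a3 NAND g1 = a3 NAND (a2 XNOR a1)
g9 = a2 NAND g8 = a2 NAND (a3 NAND (a2 XNOR a1))
At a1=0, a2=1, a3=0: circuit gives 0, formula gives 0.
At a1=0, a2=0, a3=0: circuit gives 1, formula gives 1.
Agrees on all 8 inputs.

Yes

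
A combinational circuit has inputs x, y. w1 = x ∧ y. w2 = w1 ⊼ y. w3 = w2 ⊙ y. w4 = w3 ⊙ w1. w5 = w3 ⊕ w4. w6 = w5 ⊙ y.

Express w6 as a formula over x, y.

((((x ∧ y) ⊼ y) ⊙ y) ⊕ ((((x ∧ y) ⊼ y) ⊙ y) ⊙ (x ∧ y))) ⊙ y

w1 = x ∧ y
w2 = w1 ⊼ y = (x ∧ y) ⊼ y
w3 = w2 ⊙ y = ((x ∧ y) ⊼ y) ⊙ y
w4 = w3 ⊙ w1 = (((x ∧ y) ⊼ y) ⊙ y) ⊙ (x ∧ y)
w5 = w3 ⊕ w4 = (((x ∧ y) ⊼ y) ⊙ y) ⊕ ((((x ∧ y) ⊼ y) ⊙ y) ⊙ (x ∧ y))
w6 = w5 ⊙ y = ((((x ∧ y) ⊼ y) ⊙ y) ⊕ ((((x ∧ y) ⊼ y) ⊙ y) ⊙ (x ∧ y))) ⊙ y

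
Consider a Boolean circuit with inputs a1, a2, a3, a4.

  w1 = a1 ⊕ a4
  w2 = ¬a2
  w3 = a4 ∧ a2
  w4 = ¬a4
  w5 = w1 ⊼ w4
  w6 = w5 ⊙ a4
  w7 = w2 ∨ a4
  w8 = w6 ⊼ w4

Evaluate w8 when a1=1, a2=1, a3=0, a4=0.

0

w1 = 1 ⊕ 0 = 1
w4 = ¬0 = 1
w5 = 1 ⊼ 1 = 0
w6 = 0 ⊙ 0 = 1
w8 = 1 ⊼ 1 = 0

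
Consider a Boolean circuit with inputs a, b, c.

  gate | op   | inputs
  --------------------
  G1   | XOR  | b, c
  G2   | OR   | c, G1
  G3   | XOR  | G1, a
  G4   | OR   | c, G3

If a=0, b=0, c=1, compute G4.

1

G1 = 0 XOR 1 = 1
G3 = 1 XOR 0 = 1
G4 = 1 OR 1 = 1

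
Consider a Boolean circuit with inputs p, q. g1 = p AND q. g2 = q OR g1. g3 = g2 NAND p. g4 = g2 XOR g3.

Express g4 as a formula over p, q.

(q OR (p AND q)) XOR ((q OR (p AND q)) NAND p)

g1 = p AND q
g2 = q OR g1 = q OR (p AND q)
g3 = g2 NAND p = (q OR (p AND q)) NAND p
g4 = g2 XOR g3 = (q OR (p AND q)) XOR ((q OR (p AND q)) NAND p)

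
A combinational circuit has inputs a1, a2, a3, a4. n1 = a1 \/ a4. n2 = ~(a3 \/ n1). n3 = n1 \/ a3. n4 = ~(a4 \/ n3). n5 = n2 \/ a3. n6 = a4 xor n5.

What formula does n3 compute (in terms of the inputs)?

n1 = a1 \/ a4
n3 = n1 \/ a3 = (a1 \/ a4) \/ a3

(a1 \/ a4) \/ a3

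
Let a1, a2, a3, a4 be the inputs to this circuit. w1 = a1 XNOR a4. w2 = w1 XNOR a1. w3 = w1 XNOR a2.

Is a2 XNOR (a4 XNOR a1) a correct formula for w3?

Yes

w1 = a1 XNOR a4
w3 = w1 XNOR a2 = (a1 XNOR a4) XNOR a2
At a1=0, a2=0, a3=0, a4=0: circuit gives 0, formula gives 0.
At a1=0, a2=0, a3=0, a4=1: circuit gives 1, formula gives 1.
Agrees on all 16 inputs.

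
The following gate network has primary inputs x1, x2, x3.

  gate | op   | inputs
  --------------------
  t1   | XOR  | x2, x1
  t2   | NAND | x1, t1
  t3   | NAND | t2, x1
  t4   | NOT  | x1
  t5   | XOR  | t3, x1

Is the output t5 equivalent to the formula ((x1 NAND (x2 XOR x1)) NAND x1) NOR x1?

t1 = x2 XOR x1
t2 = x1 NAND t1 = x1 NAND (x2 XOR x1)
t3 = t2 NAND x1 = (x1 NAND (x2 XOR x1)) NAND x1
t5 = t3 XOR x1 = ((x1 NAND (x2 XOR x1)) NAND x1) XOR x1
At x1=0, x2=0, x3=0: circuit gives 1, formula gives 0.

No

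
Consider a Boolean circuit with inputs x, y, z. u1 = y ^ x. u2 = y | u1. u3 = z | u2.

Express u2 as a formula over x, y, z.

u1 = y ^ x
u2 = y | u1 = y | (y ^ x)

y | (y ^ x)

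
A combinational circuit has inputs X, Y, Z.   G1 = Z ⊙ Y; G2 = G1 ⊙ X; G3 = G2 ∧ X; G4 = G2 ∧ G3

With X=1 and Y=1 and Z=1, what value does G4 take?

1

G1 = 1 ⊙ 1 = 1
G2 = 1 ⊙ 1 = 1
G3 = 1 ∧ 1 = 1
G4 = 1 ∧ 1 = 1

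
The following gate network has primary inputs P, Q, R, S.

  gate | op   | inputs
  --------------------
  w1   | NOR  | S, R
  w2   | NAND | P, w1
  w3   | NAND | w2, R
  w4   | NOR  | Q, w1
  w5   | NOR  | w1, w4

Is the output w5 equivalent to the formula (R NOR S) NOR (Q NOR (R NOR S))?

w1 = S NOR R
w4 = Q NOR w1 = Q NOR (S NOR R)
w5 = w1 NOR w4 = (S NOR R) NOR (Q NOR (S NOR R))
At P=0, Q=0, R=0, S=0: circuit gives 0, formula gives 0.
At P=0, Q=1, R=0, S=1: circuit gives 1, formula gives 1.
Agrees on all 16 inputs.

Yes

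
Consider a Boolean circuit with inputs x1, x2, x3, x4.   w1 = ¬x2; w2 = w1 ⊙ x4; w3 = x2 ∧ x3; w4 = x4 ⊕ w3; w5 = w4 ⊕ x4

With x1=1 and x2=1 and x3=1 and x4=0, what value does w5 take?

1

w3 = 1 ∧ 1 = 1
w4 = 0 ⊕ 1 = 1
w5 = 1 ⊕ 0 = 1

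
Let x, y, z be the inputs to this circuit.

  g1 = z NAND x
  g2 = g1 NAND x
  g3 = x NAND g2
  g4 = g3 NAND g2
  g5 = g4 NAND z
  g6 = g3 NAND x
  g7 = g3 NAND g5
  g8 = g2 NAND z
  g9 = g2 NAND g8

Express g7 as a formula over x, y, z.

g1 = z NAND x
g2 = g1 NAND x = (z NAND x) NAND x
g3 = x NAND g2 = x NAND ((z NAND x) NAND x)
g4 = g3 NAND g2 = (x NAND ((z NAND x) NAND x)) NAND ((z NAND x) NAND x)
g5 = g4 NAND z = ((x NAND ((z NAND x) NAND x)) NAND ((z NAND x) NAND x)) NAND z
g7 = g3 NAND g5 = (x NAND ((z NAND x) NAND x)) NAND (((x NAND ((z NAND x) NAND x)) NAND ((z NAND x) NAND x)) NAND z)

(x NAND ((z NAND x) NAND x)) NAND (((x NAND ((z NAND x) NAND x)) NAND ((z NAND x) NAND x)) NAND z)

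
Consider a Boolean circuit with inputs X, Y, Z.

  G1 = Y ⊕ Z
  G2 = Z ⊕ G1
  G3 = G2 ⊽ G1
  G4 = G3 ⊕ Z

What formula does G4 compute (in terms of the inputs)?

((Z ⊕ (Y ⊕ Z)) ⊽ (Y ⊕ Z)) ⊕ Z

G1 = Y ⊕ Z
G2 = Z ⊕ G1 = Z ⊕ (Y ⊕ Z)
G3 = G2 ⊽ G1 = (Z ⊕ (Y ⊕ Z)) ⊽ (Y ⊕ Z)
G4 = G3 ⊕ Z = ((Z ⊕ (Y ⊕ Z)) ⊽ (Y ⊕ Z)) ⊕ Z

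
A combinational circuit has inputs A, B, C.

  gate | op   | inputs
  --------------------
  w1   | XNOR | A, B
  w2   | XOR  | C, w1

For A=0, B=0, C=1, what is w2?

0

w1 = 0 XNOR 0 = 1
w2 = 1 XOR 1 = 0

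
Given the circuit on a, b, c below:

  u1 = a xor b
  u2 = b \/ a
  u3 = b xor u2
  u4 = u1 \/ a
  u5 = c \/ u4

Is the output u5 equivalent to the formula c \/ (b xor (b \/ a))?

No

u1 = a xor b
u4 = u1 \/ a = (a xor b) \/ a
u5 = c \/ u4 = c \/ ((a xor b) \/ a)
At a=0, b=1, c=0: circuit gives 1, formula gives 0.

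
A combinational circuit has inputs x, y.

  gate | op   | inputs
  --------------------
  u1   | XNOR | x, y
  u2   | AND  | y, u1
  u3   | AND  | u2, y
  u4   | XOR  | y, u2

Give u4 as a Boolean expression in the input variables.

y XOR (y AND (x XNOR y))

u1 = x XNOR y
u2 = y AND u1 = y AND (x XNOR y)
u4 = y XOR u2 = y XOR (y AND (x XNOR y))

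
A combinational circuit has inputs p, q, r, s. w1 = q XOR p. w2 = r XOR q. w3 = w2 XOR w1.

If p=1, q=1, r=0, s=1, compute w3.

1

w1 = 1 XOR 1 = 0
w2 = 0 XOR 1 = 1
w3 = 1 XOR 0 = 1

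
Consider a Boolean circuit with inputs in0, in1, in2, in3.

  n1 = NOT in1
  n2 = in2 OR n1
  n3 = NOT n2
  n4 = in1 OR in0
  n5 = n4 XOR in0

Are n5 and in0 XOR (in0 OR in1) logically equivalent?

Yes

n4 = in1 OR in0
n5 = n4 XOR in0 = (in1 OR in0) XOR in0
At in0=0, in1=0, in2=0, in3=0: circuit gives 0, formula gives 0.
At in0=0, in1=1, in2=0, in3=0: circuit gives 1, formula gives 1.
Agrees on all 16 inputs.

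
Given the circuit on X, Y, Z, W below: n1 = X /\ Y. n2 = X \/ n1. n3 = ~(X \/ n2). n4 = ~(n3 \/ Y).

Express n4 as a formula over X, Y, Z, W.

~((~(X \/ (X \/ (X /\ Y)))) \/ Y)

n1 = X /\ Y
n2 = X \/ n1 = X \/ (X /\ Y)
n3 = ~(X \/ n2) = ~(X \/ (X \/ (X /\ Y)))
n4 = ~(n3 \/ Y) = ~((~(X \/ (X \/ (X /\ Y)))) \/ Y)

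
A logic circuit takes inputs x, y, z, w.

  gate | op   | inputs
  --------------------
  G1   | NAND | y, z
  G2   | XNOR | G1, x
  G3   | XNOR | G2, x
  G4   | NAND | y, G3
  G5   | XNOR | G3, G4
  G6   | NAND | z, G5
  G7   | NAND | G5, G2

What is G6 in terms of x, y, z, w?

z NAND ((((y NAND z) XNOR x) XNOR x) XNOR (y NAND (((y NAND z) XNOR x) XNOR x)))

G1 = y NAND z
G2 = G1 XNOR x = (y NAND z) XNOR x
G3 = G2 XNOR x = ((y NAND z) XNOR x) XNOR x
G4 = y NAND G3 = y NAND (((y NAND z) XNOR x) XNOR x)
G5 = G3 XNOR G4 = (((y NAND z) XNOR x) XNOR x) XNOR (y NAND (((y NAND z) XNOR x) XNOR x))
G6 = z NAND G5 = z NAND ((((y NAND z) XNOR x) XNOR x) XNOR (y NAND (((y NAND z) XNOR x) XNOR x)))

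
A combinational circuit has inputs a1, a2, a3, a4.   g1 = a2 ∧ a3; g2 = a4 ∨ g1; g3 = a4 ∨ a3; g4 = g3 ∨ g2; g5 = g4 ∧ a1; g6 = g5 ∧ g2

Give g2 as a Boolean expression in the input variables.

a4 ∨ (a2 ∧ a3)

g1 = a2 ∧ a3
g2 = a4 ∨ g1 = a4 ∨ (a2 ∧ a3)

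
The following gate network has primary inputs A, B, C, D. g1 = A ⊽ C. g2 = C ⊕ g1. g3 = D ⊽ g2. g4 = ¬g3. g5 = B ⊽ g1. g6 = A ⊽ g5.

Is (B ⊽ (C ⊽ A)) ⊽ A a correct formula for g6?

Yes

g1 = A ⊽ C
g5 = B ⊽ g1 = B ⊽ (A ⊽ C)
g6 = A ⊽ g5 = A ⊽ (B ⊽ (A ⊽ C))
At A=0, B=0, C=1, D=0: circuit gives 0, formula gives 0.
At A=0, B=0, C=0, D=0: circuit gives 1, formula gives 1.
Agrees on all 16 inputs.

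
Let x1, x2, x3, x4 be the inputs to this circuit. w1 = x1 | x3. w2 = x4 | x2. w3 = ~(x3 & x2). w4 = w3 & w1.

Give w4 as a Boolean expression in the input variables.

w1 = x1 | x3
w3 = ~(x3 & x2)
w4 = w3 & w1 = (~(x3 & x2)) & (x1 | x3)

(~(x3 & x2)) & (x1 | x3)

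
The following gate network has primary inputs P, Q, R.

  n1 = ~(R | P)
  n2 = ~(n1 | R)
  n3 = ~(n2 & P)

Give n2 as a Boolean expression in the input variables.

~((~(R | P)) | R)

n1 = ~(R | P)
n2 = ~(n1 | R) = ~((~(R | P)) | R)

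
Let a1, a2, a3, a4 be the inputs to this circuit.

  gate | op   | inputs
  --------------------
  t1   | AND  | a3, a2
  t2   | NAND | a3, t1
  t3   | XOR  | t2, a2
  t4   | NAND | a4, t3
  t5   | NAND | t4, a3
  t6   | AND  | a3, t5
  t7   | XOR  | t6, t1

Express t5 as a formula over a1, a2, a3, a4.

(a4 NAND ((a3 NAND (a3 AND a2)) XOR a2)) NAND a3

t1 = a3 AND a2
t2 = a3 NAND t1 = a3 NAND (a3 AND a2)
t3 = t2 XOR a2 = (a3 NAND (a3 AND a2)) XOR a2
t4 = a4 NAND t3 = a4 NAND ((a3 NAND (a3 AND a2)) XOR a2)
t5 = t4 NAND a3 = (a4 NAND ((a3 NAND (a3 AND a2)) XOR a2)) NAND a3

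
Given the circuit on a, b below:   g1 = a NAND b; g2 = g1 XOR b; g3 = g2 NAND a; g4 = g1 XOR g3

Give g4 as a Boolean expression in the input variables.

g1 = a NAND b
g2 = g1 XOR b = (a NAND b) XOR b
g3 = g2 NAND a = ((a NAND b) XOR b) NAND a
g4 = g1 XOR g3 = (a NAND b) XOR (((a NAND b) XOR b) NAND a)

(a NAND b) XOR (((a NAND b) XOR b) NAND a)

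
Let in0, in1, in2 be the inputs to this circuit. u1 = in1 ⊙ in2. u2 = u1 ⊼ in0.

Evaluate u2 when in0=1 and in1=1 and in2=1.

u1 = 1 ⊙ 1 = 1
u2 = 1 ⊼ 1 = 0

0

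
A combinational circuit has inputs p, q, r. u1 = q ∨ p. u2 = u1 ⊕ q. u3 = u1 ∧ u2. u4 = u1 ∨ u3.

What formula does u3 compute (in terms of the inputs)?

(q ∨ p) ∧ ((q ∨ p) ⊕ q)

u1 = q ∨ p
u2 = u1 ⊕ q = (q ∨ p) ⊕ q
u3 = u1 ∧ u2 = (q ∨ p) ∧ ((q ∨ p) ⊕ q)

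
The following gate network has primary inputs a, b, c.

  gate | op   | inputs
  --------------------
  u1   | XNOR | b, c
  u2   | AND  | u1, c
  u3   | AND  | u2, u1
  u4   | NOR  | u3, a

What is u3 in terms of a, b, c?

((b XNOR c) AND c) AND (b XNOR c)

u1 = b XNOR c
u2 = u1 AND c = (b XNOR c) AND c
u3 = u2 AND u1 = ((b XNOR c) AND c) AND (b XNOR c)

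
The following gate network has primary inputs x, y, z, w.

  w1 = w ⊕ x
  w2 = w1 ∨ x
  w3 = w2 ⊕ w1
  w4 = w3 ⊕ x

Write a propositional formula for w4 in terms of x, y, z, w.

w1 = w ⊕ x
w2 = w1 ∨ x = (w ⊕ x) ∨ x
w3 = w2 ⊕ w1 = ((w ⊕ x) ∨ x) ⊕ (w ⊕ x)
w4 = w3 ⊕ x = (((w ⊕ x) ∨ x) ⊕ (w ⊕ x)) ⊕ x

(((w ⊕ x) ∨ x) ⊕ (w ⊕ x)) ⊕ x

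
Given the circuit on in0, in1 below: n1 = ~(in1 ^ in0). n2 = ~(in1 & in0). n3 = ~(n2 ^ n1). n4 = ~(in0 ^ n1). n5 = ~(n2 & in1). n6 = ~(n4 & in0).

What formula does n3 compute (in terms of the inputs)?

n1 = ~(in1 ^ in0)
n2 = ~(in1 & in0)
n3 = ~(n2 ^ n1) = ~((~(in1 & in0)) ^ (~(in1 ^ in0)))

~((~(in1 & in0)) ^ (~(in1 ^ in0)))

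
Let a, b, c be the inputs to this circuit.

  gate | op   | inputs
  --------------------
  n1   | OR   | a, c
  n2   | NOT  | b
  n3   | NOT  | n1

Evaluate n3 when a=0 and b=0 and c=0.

n1 = 0 OR 0 = 0
n3 = NOT 0 = 1

1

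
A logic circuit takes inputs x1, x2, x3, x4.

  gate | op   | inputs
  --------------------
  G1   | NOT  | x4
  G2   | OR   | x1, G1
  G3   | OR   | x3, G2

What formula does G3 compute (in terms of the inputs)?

G1 = NOT x4
G2 = x1 OR G1 = x1 OR NOT x4
G3 = x3 OR G2 = x3 OR (x1 OR NOT x4)

x3 OR (x1 OR NOT x4)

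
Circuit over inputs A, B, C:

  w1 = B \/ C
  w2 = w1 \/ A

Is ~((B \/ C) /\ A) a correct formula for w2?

No

w1 = B \/ C
w2 = w1 \/ A = (B \/ C) \/ A
At A=0, B=0, C=0: circuit gives 0, formula gives 1.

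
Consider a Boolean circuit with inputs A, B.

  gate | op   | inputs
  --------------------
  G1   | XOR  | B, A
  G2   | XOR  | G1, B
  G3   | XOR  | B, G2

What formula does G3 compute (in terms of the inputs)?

B XOR ((B XOR A) XOR B)

G1 = B XOR A
G2 = G1 XOR B = (B XOR A) XOR B
G3 = B XOR G2 = B XOR ((B XOR A) XOR B)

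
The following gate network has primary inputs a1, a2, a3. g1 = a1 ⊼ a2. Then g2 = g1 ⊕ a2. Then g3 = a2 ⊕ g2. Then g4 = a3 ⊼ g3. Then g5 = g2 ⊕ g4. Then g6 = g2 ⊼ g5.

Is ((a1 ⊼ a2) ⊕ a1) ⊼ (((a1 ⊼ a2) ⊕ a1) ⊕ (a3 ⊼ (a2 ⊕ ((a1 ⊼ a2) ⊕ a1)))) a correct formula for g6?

No

g1 = a1 ⊼ a2
g2 = g1 ⊕ a2 = (a1 ⊼ a2) ⊕ a2
g3 = a2 ⊕ g2 = a2 ⊕ ((a1 ⊼ a2) ⊕ a2)
g4 = a3 ⊼ g3 = a3 ⊼ (a2 ⊕ ((a1 ⊼ a2) ⊕ a2))
g5 = g2 ⊕ g4 = ((a1 ⊼ a2) ⊕ a2) ⊕ (a3 ⊼ (a2 ⊕ ((a1 ⊼ a2) ⊕ a2)))
g6 = g2 ⊼ g5 = ((a1 ⊼ a2) ⊕ a2) ⊼ (((a1 ⊼ a2) ⊕ a2) ⊕ (a3 ⊼ (a2 ⊕ ((a1 ⊼ a2) ⊕ a2))))
At a1=1, a2=0, a3=1: circuit gives 0, formula gives 1.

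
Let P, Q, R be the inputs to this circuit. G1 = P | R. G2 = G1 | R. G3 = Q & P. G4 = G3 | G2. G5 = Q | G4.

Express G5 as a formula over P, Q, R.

Q | ((Q & P) | ((P | R) | R))

G1 = P | R
G2 = G1 | R = (P | R) | R
G3 = Q & P
G4 = G3 | G2 = (Q & P) | ((P | R) | R)
G5 = Q | G4 = Q | ((Q & P) | ((P | R) | R))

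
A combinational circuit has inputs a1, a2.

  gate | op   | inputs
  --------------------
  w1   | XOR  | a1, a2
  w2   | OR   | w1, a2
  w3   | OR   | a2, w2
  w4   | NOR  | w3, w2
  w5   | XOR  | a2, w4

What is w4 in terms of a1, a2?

w1 = a1 XOR a2
w2 = w1 OR a2 = (a1 XOR a2) OR a2
w3 = a2 OR w2 = a2 OR ((a1 XOR a2) OR a2)
w4 = w3 NOR w2 = (a2 OR ((a1 XOR a2) OR a2)) NOR ((a1 XOR a2) OR a2)

(a2 OR ((a1 XOR a2) OR a2)) NOR ((a1 XOR a2) OR a2)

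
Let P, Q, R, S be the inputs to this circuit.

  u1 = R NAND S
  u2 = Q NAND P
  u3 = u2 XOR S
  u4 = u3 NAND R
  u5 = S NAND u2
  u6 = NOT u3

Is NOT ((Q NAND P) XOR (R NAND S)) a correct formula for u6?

u2 = Q NAND P
u3 = u2 XOR S = (Q NAND P) XOR S
u6 = NOT u3 = NOT ((Q NAND P) XOR S)
At P=0, Q=0, R=0, S=0: circuit gives 0, formula gives 1.

No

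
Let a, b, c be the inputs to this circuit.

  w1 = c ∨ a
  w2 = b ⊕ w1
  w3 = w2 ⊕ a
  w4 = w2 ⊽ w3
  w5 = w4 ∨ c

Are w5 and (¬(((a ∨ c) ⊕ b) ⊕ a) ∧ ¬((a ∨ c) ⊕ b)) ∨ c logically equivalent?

w1 = c ∨ a
w2 = b ⊕ w1 = b ⊕ (c ∨ a)
w3 = w2 ⊕ a = (b ⊕ (c ∨ a)) ⊕ a
w4 = w2 ⊽ w3 = (b ⊕ (c ∨ a)) ⊽ ((b ⊕ (c ∨ a)) ⊕ a)
w5 = w4 ∨ c = ((b ⊕ (c ∨ a)) ⊽ ((b ⊕ (c ∨ a)) ⊕ a)) ∨ c
At a=0, b=1, c=0: circuit gives 0, formula gives 0.
At a=0, b=0, c=0: circuit gives 1, formula gives 1.
Agrees on all 8 inputs.

Yes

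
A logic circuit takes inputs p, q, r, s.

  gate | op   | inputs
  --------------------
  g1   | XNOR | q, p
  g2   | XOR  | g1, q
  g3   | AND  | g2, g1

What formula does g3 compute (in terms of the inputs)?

g1 = q XNOR p
g2 = g1 XOR q = (q XNOR p) XOR q
g3 = g2 AND g1 = ((q XNOR p) XOR q) AND (q XNOR p)

((q XNOR p) XOR q) AND (q XNOR p)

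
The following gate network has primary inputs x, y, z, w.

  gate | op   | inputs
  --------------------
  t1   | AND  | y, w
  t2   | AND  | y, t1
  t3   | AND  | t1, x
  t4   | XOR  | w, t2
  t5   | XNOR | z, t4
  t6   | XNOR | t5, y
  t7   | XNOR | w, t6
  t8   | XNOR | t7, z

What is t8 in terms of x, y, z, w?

t1 = y AND w
t2 = y AND t1 = y AND (y AND w)
t4 = w XOR t2 = w XOR (y AND (y AND w))
t5 = z XNOR t4 = z XNOR (w XOR (y AND (y AND w)))
t6 = t5 XNOR y = (z XNOR (w XOR (y AND (y AND w)))) XNOR y
t7 = w XNOR t6 = w XNOR ((z XNOR (w XOR (y AND (y AND w)))) XNOR y)
t8 = t7 XNOR z = (w XNOR ((z XNOR (w XOR (y AND (y AND w)))) XNOR y)) XNOR z

(w XNOR ((z XNOR (w XOR (y AND (y AND w)))) XNOR y)) XNOR z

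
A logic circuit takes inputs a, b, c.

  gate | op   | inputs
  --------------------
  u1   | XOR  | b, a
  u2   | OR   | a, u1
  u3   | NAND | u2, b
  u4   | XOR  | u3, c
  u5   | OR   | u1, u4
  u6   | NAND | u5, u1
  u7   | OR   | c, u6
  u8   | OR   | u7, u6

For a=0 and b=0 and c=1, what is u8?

1

u1 = 0 XOR 0 = 0
u2 = 0 OR 0 = 0
u3 = 0 NAND 0 = 1
u4 = 1 XOR 1 = 0
u5 = 0 OR 0 = 0
u6 = 0 NAND 0 = 1
u7 = 1 OR 1 = 1
u8 = 1 OR 1 = 1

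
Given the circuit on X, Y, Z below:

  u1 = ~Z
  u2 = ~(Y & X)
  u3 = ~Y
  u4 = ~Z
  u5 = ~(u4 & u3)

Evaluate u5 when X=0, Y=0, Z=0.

u3 = ~0 = 1
u4 = ~0 = 1
u5 = ~(1 & 1) = 0

0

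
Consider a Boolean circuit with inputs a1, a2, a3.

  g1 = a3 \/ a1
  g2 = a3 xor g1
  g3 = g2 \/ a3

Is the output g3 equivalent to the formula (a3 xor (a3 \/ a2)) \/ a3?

No

g1 = a3 \/ a1
g2 = a3 xor g1 = a3 xor (a3 \/ a1)
g3 = g2 \/ a3 = (a3 xor (a3 \/ a1)) \/ a3
At a1=0, a2=1, a3=0: circuit gives 0, formula gives 1.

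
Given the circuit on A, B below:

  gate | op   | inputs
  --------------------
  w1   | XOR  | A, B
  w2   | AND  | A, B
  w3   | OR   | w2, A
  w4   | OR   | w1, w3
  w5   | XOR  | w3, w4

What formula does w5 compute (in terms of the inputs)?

w1 = A XOR B
w2 = A AND B
w3 = w2 OR A = (A AND B) OR A
w4 = w1 OR w3 = (A XOR B) OR ((A AND B) OR A)
w5 = w3 XOR w4 = ((A AND B) OR A) XOR ((A XOR B) OR ((A AND B) OR A))

((A AND B) OR A) XOR ((A XOR B) OR ((A AND B) OR A))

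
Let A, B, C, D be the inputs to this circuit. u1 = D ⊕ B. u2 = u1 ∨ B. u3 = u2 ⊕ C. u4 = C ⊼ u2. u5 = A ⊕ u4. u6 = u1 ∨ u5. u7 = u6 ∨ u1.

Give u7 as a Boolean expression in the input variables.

((D ⊕ B) ∨ (A ⊕ (C ⊼ ((D ⊕ B) ∨ B)))) ∨ (D ⊕ B)

u1 = D ⊕ B
u2 = u1 ∨ B = (D ⊕ B) ∨ B
u4 = C ⊼ u2 = C ⊼ ((D ⊕ B) ∨ B)
u5 = A ⊕ u4 = A ⊕ (C ⊼ ((D ⊕ B) ∨ B))
u6 = u1 ∨ u5 = (D ⊕ B) ∨ (A ⊕ (C ⊼ ((D ⊕ B) ∨ B)))
u7 = u6 ∨ u1 = ((D ⊕ B) ∨ (A ⊕ (C ⊼ ((D ⊕ B) ∨ B)))) ∨ (D ⊕ B)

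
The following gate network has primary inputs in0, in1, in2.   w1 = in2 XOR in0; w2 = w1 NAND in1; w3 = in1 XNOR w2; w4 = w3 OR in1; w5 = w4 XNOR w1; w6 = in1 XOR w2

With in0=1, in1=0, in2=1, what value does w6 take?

1

w1 = 1 XOR 1 = 0
w2 = 0 NAND 0 = 1
w6 = 0 XOR 1 = 1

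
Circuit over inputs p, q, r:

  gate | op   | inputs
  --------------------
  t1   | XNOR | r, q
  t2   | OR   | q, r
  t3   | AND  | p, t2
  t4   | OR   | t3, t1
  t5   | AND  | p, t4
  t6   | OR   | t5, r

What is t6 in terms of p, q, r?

(p AND ((p AND (q OR r)) OR (r XNOR q))) OR r

t1 = r XNOR q
t2 = q OR r
t3 = p AND t2 = p AND (q OR r)
t4 = t3 OR t1 = (p AND (q OR r)) OR (r XNOR q)
t5 = p AND t4 = p AND ((p AND (q OR r)) OR (r XNOR q))
t6 = t5 OR r = (p AND ((p AND (q OR r)) OR (r XNOR q))) OR r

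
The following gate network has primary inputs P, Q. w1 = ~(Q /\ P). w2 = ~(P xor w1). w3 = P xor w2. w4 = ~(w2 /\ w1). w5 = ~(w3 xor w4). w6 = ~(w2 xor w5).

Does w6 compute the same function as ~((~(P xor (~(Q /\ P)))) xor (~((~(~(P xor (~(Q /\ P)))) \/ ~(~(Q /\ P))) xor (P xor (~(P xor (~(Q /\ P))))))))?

w1 = ~(Q /\ P)
w2 = ~(P xor w1) = ~(P xor (~(Q /\ P)))
w3 = P xor w2 = P xor (~(P xor (~(Q /\ P))))
w4 = ~(w2 /\ w1) = ~((~(P xor (~(Q /\ P)))) /\ (~(Q /\ P)))
w5 = ~(w3 xor w4) = ~((P xor (~(P xor (~(Q /\ P))))) xor (~((~(P xor (~(Q /\ P)))) /\ (~(Q /\ P)))))
w6 = ~(w2 xor w5) = ~((~(P xor (~(Q /\ P)))) xor (~((P xor (~(P xor (~(Q /\ P))))) xor (~((~(P xor (~(Q /\ P)))) /\ (~(Q /\ P)))))))
At P=1, Q=1: circuit gives 0, formula gives 0.
At P=0, Q=0: circuit gives 1, formula gives 1.
Agrees on all 4 inputs.

Yes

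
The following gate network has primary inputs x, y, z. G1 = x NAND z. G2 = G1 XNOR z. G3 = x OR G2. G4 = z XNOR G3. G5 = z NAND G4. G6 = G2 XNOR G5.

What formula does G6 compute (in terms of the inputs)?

((x NAND z) XNOR z) XNOR (z NAND (z XNOR (x OR ((x NAND z) XNOR z))))

G1 = x NAND z
G2 = G1 XNOR z = (x NAND z) XNOR z
G3 = x OR G2 = x OR ((x NAND z) XNOR z)
G4 = z XNOR G3 = z XNOR (x OR ((x NAND z) XNOR z))
G5 = z NAND G4 = z NAND (z XNOR (x OR ((x NAND z) XNOR z)))
G6 = G2 XNOR G5 = ((x NAND z) XNOR z) XNOR (z NAND (z XNOR (x OR ((x NAND z) XNOR z))))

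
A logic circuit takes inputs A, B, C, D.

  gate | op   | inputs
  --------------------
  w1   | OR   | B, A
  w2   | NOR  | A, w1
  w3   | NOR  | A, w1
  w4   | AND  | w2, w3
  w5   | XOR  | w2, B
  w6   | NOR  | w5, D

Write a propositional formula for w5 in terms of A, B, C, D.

(A NOR (B OR A)) XOR B

w1 = B OR A
w2 = A NOR w1 = A NOR (B OR A)
w5 = w2 XOR B = (A NOR (B OR A)) XOR B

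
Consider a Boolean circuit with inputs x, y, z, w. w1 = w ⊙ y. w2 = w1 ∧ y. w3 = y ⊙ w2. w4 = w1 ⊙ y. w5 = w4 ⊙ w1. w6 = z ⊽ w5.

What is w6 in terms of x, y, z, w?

w1 = w ⊙ y
w4 = w1 ⊙ y = (w ⊙ y) ⊙ y
w5 = w4 ⊙ w1 = ((w ⊙ y) ⊙ y) ⊙ (w ⊙ y)
w6 = z ⊽ w5 = z ⊽ (((w ⊙ y) ⊙ y) ⊙ (w ⊙ y))

z ⊽ (((w ⊙ y) ⊙ y) ⊙ (w ⊙ y))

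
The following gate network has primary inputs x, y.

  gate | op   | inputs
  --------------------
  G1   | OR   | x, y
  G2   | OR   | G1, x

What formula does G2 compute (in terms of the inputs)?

G1 = x OR y
G2 = G1 OR x = (x OR y) OR x

(x OR y) OR x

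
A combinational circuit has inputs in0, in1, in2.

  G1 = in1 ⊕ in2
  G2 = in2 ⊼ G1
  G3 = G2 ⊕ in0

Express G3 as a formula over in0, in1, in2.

G1 = in1 ⊕ in2
G2 = in2 ⊼ G1 = in2 ⊼ (in1 ⊕ in2)
G3 = G2 ⊕ in0 = (in2 ⊼ (in1 ⊕ in2)) ⊕ in0

(in2 ⊼ (in1 ⊕ in2)) ⊕ in0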